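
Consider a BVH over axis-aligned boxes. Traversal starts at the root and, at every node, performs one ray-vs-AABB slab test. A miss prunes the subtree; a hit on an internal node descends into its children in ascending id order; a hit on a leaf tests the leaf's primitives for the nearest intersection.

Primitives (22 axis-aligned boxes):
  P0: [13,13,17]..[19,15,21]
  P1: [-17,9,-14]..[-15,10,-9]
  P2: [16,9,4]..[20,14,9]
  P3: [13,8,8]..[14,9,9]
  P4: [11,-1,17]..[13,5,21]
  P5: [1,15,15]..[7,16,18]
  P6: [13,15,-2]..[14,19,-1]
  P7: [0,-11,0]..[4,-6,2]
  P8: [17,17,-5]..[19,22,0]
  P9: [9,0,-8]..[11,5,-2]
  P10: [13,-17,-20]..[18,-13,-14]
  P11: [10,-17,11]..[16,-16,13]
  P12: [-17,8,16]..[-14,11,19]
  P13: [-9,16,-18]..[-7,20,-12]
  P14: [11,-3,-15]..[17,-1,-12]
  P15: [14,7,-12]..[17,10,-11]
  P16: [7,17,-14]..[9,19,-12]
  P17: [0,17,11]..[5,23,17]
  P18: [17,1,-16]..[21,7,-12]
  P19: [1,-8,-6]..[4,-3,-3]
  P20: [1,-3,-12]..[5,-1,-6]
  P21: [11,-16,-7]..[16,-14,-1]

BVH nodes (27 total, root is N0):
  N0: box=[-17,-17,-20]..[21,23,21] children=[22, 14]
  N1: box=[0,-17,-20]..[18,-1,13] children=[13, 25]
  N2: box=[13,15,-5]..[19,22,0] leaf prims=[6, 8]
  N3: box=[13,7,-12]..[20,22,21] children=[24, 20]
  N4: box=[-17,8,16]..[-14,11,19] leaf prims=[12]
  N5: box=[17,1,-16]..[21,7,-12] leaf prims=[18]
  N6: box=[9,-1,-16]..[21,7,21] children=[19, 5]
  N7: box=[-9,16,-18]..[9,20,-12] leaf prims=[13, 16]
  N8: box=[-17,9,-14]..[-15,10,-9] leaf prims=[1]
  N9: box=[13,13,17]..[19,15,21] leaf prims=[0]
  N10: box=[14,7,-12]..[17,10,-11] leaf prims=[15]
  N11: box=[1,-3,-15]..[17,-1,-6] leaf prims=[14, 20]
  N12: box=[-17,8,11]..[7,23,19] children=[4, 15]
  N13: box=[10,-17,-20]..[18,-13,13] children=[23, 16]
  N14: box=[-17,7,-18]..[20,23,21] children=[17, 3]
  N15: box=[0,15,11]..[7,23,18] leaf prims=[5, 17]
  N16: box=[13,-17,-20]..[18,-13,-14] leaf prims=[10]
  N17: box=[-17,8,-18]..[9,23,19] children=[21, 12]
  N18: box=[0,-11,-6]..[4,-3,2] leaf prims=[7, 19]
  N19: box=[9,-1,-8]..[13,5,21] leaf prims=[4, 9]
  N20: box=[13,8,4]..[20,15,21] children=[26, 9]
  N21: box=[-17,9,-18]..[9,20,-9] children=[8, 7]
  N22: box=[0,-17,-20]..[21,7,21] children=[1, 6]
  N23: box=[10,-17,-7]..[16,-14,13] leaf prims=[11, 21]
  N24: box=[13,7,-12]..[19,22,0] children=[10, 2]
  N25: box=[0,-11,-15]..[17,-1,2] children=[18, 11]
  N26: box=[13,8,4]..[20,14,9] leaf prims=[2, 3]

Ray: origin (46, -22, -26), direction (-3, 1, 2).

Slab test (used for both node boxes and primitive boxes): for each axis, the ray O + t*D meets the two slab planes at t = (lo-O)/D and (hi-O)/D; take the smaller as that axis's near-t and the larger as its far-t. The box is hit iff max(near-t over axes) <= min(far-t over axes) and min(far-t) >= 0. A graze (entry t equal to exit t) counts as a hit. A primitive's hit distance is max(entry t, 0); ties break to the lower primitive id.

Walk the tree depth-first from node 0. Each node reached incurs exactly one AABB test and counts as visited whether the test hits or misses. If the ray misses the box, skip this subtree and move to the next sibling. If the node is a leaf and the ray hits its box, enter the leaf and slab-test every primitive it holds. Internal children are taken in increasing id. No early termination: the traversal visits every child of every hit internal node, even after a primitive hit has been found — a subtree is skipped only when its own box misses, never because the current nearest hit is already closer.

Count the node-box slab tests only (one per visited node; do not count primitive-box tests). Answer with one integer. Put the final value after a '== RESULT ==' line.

Trace the traversal:
N0 x:[25/3,21] y:[5,45] z:[3,47/2] -> hit [25/3,21], descend [14, 22]
  N14 x:[26/3,21] y:[29,45] z:[4,47/2] -> miss, prune
  N22 x:[25/3,46/3] y:[5,29] z:[3,47/2] -> hit [25/3,46/3], descend [1, 6]
    N1 x:[28/3,46/3] y:[5,21] z:[3,39/2] -> hit [28/3,46/3], descend [13, 25]
      N13 x:[28/3,12] y:[5,9] z:[3,39/2] -> miss, prune
      N25 x:[29/3,46/3] y:[11,21] z:[11/2,14] -> hit [11,14], descend [11, 18]
        N11 x:[29/3,15] y:[19,21] z:[11/2,10] -> miss, prune
        N18 x:[14,46/3] y:[11,19] z:[10,14] -> hit [14,14] leaf, test {P7@t=14, P19(miss)}
    N6 x:[25/3,37/3] y:[21,29] z:[5,47/2] -> miss, prune

Visited [0, 14, 22, 1, 13, 25, 11, 18, 6]. Tests: 9 box, 1 leaf. Nearest: P7.

== RESULT ==
9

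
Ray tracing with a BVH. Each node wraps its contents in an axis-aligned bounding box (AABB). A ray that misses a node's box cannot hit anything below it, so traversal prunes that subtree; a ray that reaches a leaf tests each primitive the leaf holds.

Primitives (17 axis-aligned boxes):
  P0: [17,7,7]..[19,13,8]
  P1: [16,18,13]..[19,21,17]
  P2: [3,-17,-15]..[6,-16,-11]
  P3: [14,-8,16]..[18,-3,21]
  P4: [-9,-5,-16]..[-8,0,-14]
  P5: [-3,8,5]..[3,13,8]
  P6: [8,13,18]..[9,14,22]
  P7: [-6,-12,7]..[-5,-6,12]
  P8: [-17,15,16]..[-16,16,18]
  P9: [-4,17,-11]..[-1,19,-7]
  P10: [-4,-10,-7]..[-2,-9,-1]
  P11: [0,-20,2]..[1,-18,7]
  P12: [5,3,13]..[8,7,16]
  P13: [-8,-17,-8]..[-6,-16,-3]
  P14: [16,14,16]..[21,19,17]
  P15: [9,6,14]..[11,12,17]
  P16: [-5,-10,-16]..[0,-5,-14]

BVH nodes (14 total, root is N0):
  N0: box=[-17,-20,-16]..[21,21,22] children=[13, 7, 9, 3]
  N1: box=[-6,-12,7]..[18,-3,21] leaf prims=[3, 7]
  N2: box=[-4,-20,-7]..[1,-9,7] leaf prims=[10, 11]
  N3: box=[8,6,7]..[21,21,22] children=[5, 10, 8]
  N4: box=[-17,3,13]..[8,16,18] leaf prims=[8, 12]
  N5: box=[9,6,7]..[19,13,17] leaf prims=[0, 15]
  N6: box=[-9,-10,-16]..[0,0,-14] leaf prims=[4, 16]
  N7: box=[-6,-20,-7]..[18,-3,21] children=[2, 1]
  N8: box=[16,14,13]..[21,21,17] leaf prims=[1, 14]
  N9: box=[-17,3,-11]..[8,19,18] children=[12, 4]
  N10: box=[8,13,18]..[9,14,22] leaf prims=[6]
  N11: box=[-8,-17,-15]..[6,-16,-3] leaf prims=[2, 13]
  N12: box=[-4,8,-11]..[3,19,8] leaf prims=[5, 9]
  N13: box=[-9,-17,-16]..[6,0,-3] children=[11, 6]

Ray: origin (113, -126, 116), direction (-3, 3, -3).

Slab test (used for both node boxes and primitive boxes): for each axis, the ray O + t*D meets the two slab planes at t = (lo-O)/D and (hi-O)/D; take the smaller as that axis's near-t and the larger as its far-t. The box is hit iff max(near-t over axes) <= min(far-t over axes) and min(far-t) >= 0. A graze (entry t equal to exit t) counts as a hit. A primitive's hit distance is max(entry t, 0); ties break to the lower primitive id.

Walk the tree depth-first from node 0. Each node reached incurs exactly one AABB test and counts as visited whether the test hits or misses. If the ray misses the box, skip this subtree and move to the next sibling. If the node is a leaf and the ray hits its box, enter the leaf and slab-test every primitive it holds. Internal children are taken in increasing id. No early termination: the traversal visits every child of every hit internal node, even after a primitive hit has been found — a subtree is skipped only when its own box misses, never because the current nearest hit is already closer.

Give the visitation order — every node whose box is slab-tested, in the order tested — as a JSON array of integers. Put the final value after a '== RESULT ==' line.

Walk:
N0 x:[92/3,130/3] y:[106/3,49] z:[94/3,44] -> hit [106/3,130/3], descend [3, 7, 9, 13]
  N3 x:[92/3,35] y:[44,49] z:[94/3,109/3] -> miss, prune
  N7 x:[95/3,119/3] y:[106/3,41] z:[95/3,41] -> hit [106/3,119/3], descend [1, 2]
    N1 x:[95/3,119/3] y:[38,41] z:[95/3,109/3] -> miss, prune
    N2 x:[112/3,39] y:[106/3,39] z:[109/3,41] -> hit [112/3,39] leaf, test {P10@t=39, P11(miss)}
  N9 x:[35,130/3] y:[43,145/3] z:[98/3,127/3] -> miss, prune
  N13 x:[107/3,122/3] y:[109/3,42] z:[119/3,44] -> hit [119/3,122/3], descend [6, 11]
    N6 x:[113/3,122/3] y:[116/3,42] z:[130/3,44] -> miss, prune
    N11 x:[107/3,121/3] y:[109/3,110/3] z:[119/3,131/3] -> miss, prune

order=[0, 3, 7, 1, 2, 9, 13, 6, 11]  |boxes|=9  |leaves|=1  hit=P10

== RESULT ==
[0, 3, 7, 1, 2, 9, 13, 6, 11]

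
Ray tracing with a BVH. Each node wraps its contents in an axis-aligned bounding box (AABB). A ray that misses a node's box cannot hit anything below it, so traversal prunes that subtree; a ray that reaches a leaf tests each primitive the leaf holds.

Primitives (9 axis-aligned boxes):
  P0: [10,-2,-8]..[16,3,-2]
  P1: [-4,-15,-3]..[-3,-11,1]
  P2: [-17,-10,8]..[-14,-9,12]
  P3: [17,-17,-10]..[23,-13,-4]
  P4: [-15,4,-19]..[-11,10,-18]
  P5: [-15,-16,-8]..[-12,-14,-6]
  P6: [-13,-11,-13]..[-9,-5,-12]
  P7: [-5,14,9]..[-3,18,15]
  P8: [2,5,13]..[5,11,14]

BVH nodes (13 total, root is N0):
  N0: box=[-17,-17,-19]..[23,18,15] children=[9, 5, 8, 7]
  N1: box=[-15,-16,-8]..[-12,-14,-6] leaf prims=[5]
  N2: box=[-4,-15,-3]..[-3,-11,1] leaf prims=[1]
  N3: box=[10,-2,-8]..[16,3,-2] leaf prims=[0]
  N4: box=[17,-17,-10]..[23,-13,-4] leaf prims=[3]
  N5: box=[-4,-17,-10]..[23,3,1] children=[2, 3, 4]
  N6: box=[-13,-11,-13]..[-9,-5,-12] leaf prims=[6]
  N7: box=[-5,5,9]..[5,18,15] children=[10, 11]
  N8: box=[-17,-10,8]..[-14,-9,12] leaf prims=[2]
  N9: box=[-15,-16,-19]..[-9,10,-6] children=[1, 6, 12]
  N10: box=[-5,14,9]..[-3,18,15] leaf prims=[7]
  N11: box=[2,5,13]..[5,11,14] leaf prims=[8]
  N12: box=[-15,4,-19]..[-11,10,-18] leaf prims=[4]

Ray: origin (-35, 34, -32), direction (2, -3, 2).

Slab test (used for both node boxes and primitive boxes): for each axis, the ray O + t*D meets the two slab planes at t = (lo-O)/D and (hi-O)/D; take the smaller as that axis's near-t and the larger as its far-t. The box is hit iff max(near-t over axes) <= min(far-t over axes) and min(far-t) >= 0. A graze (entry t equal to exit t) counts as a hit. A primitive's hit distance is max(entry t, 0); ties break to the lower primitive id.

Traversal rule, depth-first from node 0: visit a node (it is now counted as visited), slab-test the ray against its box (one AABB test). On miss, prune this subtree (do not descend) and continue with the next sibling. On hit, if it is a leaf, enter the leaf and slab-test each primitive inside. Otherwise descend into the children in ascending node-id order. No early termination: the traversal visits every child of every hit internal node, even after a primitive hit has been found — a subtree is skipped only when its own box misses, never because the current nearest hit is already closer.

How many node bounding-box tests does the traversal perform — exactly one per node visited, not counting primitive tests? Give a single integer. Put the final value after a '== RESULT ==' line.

Traverse from the root:
N0 x:[9,29] y:[16/3,17] z:[13/2,47/2] -> hit [9,17], descend [5, 7, 8, 9]
  N5 x:[31/2,29] y:[31/3,17] z:[11,33/2] -> hit [31/2,33/2], descend [2, 3, 4]
    N2 x:[31/2,16] y:[15,49/3] z:[29/2,33/2] -> hit [31/2,16] leaf, test {P1@t=31/2}
    N3 x:[45/2,51/2] y:[31/3,12] z:[12,15] -> miss, prune
    N4 x:[26,29] y:[47/3,17] z:[11,14] -> miss, prune
  N7 x:[15,20] y:[16/3,29/3] z:[41/2,47/2] -> miss, prune
  N8 x:[9,21/2] y:[43/3,44/3] z:[20,22] -> miss, prune
  N9 x:[10,13] y:[8,50/3] z:[13/2,13] -> hit [10,13], descend [1, 6, 12]
    N1 x:[10,23/2] y:[16,50/3] z:[12,13] -> miss, prune
    N6 x:[11,13] y:[13,15] z:[19/2,10] -> miss, prune
    N12 x:[10,12] y:[8,10] z:[13/2,7] -> miss, prune

order=[0, 5, 2, 3, 4, 7, 8, 9, 1, 6, 12]  |boxes|=11  |leaves|=1  hit=P1

== RESULT ==
11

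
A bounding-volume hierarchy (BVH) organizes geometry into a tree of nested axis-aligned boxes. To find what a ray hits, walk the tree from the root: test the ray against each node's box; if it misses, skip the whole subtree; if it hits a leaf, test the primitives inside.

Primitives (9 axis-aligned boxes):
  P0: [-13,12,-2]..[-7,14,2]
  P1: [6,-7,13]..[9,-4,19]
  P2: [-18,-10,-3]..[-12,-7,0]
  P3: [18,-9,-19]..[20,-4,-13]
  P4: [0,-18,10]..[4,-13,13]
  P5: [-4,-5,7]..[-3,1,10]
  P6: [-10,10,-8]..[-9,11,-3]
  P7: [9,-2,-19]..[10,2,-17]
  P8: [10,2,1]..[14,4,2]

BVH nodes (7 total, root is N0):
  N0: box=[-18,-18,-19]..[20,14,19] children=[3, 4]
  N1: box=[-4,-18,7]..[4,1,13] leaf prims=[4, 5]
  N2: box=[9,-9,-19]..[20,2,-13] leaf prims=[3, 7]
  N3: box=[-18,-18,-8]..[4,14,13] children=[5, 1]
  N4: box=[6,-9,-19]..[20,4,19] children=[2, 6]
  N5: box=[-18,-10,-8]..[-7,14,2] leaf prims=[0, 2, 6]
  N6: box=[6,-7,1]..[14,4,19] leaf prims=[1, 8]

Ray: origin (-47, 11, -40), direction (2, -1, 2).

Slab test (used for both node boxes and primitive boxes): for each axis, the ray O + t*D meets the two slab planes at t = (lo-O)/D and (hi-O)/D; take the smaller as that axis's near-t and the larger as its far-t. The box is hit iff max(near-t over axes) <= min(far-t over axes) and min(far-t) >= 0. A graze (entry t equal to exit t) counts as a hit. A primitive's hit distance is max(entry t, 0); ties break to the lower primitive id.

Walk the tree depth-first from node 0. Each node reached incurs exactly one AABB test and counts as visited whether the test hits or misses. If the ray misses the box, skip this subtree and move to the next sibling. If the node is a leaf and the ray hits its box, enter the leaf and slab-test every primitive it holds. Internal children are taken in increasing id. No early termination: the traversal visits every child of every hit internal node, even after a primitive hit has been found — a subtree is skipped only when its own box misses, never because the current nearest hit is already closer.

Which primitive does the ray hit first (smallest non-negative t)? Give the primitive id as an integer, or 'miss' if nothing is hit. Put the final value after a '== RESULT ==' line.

Trace the traversal:
N0 x:[29/2,67/2] y:[-3,29] z:[21/2,59/2] -> hit [29/2,29], descend [3, 4]
  N3 x:[29/2,51/2] y:[-3,29] z:[16,53/2] -> hit [16,51/2], descend [1, 5]
    N1 x:[43/2,51/2] y:[10,29] z:[47/2,53/2] -> hit [47/2,51/2] leaf, test {P4@t=25, P5(miss)}
    N5 x:[29/2,20] y:[-3,21] z:[16,21] -> hit [16,20] leaf, test {P0(miss), P2(miss), P6(miss)}
  N4 x:[53/2,67/2] y:[7,20] z:[21/2,59/2] -> miss, prune

5 AABB tests over nodes [0, 3, 1, 5, 4]; 2 leaves entered; closest P4.

== RESULT ==
4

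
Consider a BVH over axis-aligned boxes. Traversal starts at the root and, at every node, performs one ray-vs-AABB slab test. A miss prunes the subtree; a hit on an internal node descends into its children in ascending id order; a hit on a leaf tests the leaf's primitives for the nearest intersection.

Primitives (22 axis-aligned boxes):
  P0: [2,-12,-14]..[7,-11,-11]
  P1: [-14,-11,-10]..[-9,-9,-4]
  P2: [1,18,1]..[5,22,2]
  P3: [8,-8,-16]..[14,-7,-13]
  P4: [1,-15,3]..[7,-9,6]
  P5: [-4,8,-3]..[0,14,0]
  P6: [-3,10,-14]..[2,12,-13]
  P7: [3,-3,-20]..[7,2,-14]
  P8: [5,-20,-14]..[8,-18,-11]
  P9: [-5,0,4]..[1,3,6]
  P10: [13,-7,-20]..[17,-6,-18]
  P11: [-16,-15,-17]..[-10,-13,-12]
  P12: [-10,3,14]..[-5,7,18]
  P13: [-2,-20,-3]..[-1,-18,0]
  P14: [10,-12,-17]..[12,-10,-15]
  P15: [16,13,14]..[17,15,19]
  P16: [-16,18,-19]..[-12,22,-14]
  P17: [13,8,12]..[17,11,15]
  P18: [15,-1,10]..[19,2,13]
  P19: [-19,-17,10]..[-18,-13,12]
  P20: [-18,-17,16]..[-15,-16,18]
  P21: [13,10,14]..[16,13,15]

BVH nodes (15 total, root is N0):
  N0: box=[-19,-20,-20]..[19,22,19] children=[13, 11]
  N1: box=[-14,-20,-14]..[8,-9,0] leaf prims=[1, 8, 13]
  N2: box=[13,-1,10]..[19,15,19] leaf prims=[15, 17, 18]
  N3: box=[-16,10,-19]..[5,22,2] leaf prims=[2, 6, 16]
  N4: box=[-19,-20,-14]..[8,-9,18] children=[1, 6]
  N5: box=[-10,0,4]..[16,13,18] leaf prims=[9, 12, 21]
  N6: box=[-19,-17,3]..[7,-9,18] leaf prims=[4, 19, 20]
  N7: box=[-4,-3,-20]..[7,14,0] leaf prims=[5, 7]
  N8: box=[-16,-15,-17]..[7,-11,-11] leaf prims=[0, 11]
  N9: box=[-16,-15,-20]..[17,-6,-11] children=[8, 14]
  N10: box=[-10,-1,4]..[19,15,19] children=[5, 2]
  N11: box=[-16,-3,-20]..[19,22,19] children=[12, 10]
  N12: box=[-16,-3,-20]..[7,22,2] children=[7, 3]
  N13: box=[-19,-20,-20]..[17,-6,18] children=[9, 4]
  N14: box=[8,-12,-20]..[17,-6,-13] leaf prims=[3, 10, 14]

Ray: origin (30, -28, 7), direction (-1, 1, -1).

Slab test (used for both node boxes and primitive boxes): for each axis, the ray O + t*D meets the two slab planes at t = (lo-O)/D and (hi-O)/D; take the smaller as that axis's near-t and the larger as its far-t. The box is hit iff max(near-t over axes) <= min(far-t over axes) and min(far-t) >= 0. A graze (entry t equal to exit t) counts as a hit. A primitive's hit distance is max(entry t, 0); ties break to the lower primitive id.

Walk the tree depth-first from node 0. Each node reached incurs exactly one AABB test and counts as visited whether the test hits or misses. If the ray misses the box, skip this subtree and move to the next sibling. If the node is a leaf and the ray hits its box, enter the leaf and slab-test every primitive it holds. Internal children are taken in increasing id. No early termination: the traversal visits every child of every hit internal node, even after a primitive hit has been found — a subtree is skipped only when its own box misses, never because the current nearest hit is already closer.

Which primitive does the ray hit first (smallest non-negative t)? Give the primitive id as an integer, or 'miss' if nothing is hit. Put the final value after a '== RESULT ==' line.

Trace the traversal:
N0 x:[11,49] y:[8,50] z:[-12,27] -> hit [11,27], descend [11, 13]
  N11 x:[11,46] y:[25,50] z:[-12,27] -> hit [25,27], descend [10, 12]
    N10 x:[11,40] y:[27,43] z:[-12,3] -> miss, prune
    N12 x:[23,46] y:[25,50] z:[5,27] -> hit [25,27], descend [3, 7]
      N3 x:[25,46] y:[38,50] z:[5,26] -> miss, prune
      N7 x:[23,34] y:[25,42] z:[7,27] -> hit [25,27] leaf, test {P5(miss), P7@t=25}
  N13 x:[13,49] y:[8,22] z:[-11,27] -> hit [13,22], descend [4, 9]
    N4 x:[22,49] y:[8,19] z:[-11,21] -> miss, prune
    N9 x:[13,46] y:[13,22] z:[18,27] -> hit [18,22], descend [8, 14]
      N8 x:[23,46] y:[13,17] z:[18,24] -> miss, prune
      N14 x:[13,22] y:[16,22] z:[20,27] -> hit [20,22] leaf, test {P3@t=20, P10(miss), P14(miss)}

Summary -> nodes [0, 11, 10, 12, 3, 7, 13, 4, 9, 8, 14]; box-tests=11; leaf-entries=2; first=P3

== RESULT ==
3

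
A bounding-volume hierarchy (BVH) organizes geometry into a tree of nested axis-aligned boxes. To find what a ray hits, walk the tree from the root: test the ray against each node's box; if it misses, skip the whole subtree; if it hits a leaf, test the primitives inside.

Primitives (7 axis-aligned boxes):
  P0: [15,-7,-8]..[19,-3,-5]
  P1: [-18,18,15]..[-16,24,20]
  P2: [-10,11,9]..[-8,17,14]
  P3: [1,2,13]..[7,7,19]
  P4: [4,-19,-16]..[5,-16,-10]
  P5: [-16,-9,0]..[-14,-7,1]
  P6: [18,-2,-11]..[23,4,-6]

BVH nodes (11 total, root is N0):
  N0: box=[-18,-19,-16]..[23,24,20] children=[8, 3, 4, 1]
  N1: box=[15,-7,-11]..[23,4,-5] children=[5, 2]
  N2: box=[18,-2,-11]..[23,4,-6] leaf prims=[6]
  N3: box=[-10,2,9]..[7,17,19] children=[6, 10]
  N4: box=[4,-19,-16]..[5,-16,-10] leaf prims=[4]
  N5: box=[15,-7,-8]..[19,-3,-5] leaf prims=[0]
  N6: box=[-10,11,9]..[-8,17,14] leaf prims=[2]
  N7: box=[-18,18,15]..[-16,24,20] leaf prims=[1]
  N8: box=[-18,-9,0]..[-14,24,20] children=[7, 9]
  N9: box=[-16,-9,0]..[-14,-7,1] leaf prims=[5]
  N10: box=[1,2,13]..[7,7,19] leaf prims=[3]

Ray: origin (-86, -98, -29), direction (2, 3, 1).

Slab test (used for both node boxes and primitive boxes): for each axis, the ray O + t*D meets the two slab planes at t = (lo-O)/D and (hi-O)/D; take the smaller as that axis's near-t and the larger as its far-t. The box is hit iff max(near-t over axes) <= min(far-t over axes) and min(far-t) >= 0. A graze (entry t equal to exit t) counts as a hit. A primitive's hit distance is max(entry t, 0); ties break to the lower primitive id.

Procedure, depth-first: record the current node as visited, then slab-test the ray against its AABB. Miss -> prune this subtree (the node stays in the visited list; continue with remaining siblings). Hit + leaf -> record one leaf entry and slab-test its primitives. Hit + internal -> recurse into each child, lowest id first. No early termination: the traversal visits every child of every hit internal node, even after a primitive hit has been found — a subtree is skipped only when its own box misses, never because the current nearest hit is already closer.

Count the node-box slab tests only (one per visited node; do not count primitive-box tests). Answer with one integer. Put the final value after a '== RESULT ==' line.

Trace the traversal:
N0 x:[34,109/2] y:[79/3,122/3] z:[13,49] -> hit [34,122/3], descend [1, 3, 4, 8]
  N1 x:[101/2,109/2] y:[91/3,34] z:[18,24] -> miss, prune
  N3 x:[38,93/2] y:[100/3,115/3] z:[38,48] -> hit [38,115/3], descend [6, 10]
    N6 x:[38,39] y:[109/3,115/3] z:[38,43] -> hit [38,115/3] leaf, test {P2@t=38}
    N10 x:[87/2,93/2] y:[100/3,35] z:[42,48] -> miss, prune
  N4 x:[45,91/2] y:[79/3,82/3] z:[13,19] -> miss, prune
  N8 x:[34,36] y:[89/3,122/3] z:[29,49] -> hit [34,36], descend [7, 9]
    N7 x:[34,35] y:[116/3,122/3] z:[44,49] -> miss, prune
    N9 x:[35,36] y:[89/3,91/3] z:[29,30] -> miss, prune

order=[0, 1, 3, 6, 10, 4, 8, 7, 9]  |boxes|=9  |leaves|=1  hit=P2

== RESULT ==
9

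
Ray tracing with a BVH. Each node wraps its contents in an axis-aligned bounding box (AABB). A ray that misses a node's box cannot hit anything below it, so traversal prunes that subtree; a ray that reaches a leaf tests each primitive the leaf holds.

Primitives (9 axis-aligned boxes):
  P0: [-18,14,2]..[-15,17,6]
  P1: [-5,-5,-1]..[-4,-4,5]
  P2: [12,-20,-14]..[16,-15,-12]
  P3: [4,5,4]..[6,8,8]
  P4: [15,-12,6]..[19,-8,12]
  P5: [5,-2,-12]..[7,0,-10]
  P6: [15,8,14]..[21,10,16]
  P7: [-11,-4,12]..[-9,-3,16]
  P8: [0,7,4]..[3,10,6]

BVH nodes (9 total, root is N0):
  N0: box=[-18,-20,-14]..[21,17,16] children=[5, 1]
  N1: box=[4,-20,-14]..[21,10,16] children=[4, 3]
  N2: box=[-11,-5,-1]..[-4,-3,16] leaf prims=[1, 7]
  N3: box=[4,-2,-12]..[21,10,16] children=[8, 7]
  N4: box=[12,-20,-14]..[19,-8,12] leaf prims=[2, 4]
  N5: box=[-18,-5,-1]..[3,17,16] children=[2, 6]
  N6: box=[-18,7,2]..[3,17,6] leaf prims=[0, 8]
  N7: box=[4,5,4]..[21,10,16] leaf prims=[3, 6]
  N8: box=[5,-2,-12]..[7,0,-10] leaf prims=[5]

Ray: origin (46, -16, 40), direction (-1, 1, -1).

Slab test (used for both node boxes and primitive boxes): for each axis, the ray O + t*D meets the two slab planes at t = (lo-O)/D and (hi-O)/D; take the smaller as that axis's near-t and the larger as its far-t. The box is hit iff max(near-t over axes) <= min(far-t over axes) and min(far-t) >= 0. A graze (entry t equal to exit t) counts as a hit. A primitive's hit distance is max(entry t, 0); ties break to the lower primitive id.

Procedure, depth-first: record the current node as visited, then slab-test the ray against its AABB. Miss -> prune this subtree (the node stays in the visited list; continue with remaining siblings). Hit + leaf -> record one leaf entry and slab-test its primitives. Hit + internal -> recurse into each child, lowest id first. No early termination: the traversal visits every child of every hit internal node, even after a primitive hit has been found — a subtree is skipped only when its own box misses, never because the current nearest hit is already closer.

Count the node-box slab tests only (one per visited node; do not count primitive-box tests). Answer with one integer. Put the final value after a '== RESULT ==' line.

Walk:
N0 x:[25,64] y:[-4,33] z:[24,54] -> hit [25,33], descend [1, 5]
  N1 x:[25,42] y:[-4,26] z:[24,54] -> hit [25,26], descend [3, 4]
    N3 x:[25,42] y:[14,26] z:[24,52] -> hit [25,26], descend [7, 8]
      N7 x:[25,42] y:[21,26] z:[24,36] -> hit [25,26] leaf, test {P3(miss), P6@t=25}
      N8 x:[39,41] y:[14,16] z:[50,52] -> miss, prune
    N4 x:[27,34] y:[-4,8] z:[28,54] -> miss, prune
  N5 x:[43,64] y:[11,33] z:[24,41] -> miss, prune

7 AABB tests over nodes [0, 1, 3, 7, 8, 4, 5]; 1 leaf entered; closest P6.

== RESULT ==
7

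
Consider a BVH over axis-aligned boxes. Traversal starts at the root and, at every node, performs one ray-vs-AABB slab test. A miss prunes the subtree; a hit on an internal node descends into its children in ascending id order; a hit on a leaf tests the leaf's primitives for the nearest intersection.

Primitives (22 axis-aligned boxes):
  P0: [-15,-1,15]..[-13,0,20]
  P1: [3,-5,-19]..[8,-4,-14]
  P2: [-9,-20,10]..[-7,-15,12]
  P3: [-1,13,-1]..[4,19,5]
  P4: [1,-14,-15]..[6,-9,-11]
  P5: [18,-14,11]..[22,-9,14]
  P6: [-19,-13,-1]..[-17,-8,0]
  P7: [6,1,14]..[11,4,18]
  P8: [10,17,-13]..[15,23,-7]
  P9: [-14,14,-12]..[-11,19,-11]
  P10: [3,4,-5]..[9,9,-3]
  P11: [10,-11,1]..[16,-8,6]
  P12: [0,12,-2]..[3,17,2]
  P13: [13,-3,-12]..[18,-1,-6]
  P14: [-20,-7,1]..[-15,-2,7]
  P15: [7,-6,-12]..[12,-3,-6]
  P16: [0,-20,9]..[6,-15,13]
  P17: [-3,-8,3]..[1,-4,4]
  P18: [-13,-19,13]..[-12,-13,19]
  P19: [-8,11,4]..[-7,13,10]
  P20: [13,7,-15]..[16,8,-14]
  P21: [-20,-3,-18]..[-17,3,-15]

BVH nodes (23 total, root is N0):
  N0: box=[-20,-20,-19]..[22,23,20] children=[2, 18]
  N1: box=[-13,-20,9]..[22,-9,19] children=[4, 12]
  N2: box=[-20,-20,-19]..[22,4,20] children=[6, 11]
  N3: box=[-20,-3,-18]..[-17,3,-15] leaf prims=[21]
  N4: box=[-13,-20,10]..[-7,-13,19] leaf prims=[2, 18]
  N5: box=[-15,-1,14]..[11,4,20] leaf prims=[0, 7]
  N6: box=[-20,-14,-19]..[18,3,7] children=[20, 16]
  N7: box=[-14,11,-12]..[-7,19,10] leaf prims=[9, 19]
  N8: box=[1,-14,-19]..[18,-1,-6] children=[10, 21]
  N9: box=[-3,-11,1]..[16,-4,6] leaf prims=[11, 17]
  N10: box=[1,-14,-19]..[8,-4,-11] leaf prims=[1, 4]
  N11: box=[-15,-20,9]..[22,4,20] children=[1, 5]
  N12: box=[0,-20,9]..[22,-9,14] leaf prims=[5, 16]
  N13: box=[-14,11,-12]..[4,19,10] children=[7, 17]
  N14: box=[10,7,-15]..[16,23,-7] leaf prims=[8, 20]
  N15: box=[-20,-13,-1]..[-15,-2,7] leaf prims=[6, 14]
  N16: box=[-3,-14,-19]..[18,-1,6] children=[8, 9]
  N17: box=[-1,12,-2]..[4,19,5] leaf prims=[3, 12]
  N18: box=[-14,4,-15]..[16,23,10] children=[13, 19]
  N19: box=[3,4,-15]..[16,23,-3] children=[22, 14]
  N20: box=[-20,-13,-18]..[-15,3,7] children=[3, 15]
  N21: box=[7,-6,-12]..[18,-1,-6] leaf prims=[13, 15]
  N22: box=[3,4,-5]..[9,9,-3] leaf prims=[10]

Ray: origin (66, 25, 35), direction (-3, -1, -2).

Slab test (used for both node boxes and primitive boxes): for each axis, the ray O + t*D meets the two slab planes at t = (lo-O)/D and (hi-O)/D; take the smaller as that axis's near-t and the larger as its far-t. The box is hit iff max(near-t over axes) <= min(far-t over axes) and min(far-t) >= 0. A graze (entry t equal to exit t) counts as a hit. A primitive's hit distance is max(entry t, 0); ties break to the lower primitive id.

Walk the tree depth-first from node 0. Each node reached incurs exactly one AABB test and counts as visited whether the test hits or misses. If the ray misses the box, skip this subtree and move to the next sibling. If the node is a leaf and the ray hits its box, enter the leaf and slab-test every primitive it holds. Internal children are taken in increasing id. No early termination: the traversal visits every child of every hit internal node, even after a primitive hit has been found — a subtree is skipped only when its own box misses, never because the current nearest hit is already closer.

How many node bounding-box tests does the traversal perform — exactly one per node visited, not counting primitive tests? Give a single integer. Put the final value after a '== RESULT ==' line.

Trace the traversal:
N0 x:[44/3,86/3] y:[2,45] z:[15/2,27] -> hit [44/3,27], descend [2, 18]
  N2 x:[44/3,86/3] y:[21,45] z:[15/2,27] -> hit [21,27], descend [6, 11]
    N6 x:[16,86/3] y:[22,39] z:[14,27] -> hit [22,27], descend [16, 20]
      N16 x:[16,23] y:[26,39] z:[29/2,27] -> miss, prune
      N20 x:[27,86/3] y:[22,38] z:[14,53/2] -> miss, prune
    N11 x:[44/3,27] y:[21,45] z:[15/2,13] -> miss, prune
  N18 x:[50/3,80/3] y:[2,21] z:[25/2,25] -> hit [50/3,21], descend [13, 19]
    N13 x:[62/3,80/3] y:[6,14] z:[25/2,47/2] -> miss, prune
    N19 x:[50/3,21] y:[2,21] z:[19,25] -> hit [19,21], descend [14, 22]
      N14 x:[50/3,56/3] y:[2,18] z:[21,25] -> miss, prune
      N22 x:[19,21] y:[16,21] z:[19,20] -> hit [19,20] leaf, test {P10@t=19}

Visited [0, 2, 6, 16, 20, 11, 18, 13, 19, 14, 22]. Tests: 11 box, 1 leaf. Nearest: P10.

== RESULT ==
11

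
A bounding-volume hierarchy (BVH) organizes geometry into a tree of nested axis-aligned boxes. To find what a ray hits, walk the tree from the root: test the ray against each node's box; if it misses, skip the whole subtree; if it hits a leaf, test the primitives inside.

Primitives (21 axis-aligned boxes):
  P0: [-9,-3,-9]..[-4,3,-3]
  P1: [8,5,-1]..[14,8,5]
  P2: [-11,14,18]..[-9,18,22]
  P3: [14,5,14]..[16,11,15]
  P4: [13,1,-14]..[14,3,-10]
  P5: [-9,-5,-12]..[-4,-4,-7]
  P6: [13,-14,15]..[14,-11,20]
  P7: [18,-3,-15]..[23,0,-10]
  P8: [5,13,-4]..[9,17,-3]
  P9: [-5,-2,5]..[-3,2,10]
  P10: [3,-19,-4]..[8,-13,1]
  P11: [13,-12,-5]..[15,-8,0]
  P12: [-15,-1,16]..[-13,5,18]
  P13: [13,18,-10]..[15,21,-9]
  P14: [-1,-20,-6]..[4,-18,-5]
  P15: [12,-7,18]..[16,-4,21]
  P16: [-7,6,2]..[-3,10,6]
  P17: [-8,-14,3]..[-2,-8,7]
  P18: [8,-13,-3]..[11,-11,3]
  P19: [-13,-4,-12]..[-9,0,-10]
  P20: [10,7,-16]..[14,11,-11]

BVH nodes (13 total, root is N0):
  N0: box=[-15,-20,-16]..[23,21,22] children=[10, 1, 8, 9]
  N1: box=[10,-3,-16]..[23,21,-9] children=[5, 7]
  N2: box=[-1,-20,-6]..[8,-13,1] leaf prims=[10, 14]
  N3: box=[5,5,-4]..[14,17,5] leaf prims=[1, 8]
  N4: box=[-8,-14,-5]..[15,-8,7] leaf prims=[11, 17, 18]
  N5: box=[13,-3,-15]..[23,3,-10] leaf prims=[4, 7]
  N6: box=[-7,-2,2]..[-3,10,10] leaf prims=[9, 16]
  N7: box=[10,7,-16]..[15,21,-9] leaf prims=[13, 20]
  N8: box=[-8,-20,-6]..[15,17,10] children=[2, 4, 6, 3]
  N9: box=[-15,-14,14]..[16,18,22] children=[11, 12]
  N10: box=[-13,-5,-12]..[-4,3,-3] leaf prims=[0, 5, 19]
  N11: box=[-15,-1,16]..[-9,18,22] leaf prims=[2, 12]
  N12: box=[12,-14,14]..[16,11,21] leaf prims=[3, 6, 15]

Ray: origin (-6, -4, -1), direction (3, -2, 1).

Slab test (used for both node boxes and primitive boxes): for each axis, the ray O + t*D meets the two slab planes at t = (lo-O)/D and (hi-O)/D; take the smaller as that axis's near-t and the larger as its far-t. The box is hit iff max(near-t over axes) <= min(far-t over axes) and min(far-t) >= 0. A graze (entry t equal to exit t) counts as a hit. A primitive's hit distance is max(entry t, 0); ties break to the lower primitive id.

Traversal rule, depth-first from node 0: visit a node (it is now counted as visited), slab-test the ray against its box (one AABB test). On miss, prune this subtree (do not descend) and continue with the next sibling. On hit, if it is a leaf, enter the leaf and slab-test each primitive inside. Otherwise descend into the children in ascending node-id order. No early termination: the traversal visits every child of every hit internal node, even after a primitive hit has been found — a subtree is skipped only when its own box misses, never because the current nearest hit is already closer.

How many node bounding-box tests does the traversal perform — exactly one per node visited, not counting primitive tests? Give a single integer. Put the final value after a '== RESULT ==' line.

Trace the traversal:
N0 x:[-3,29/3] y:[-25/2,8] z:[-15,23] -> hit [-3,8], descend [1, 8, 9, 10]
  N1 x:[16/3,29/3] y:[-25/2,-1/2] z:[-15,-8] -> miss, prune
  N8 x:[-2/3,7] y:[-21/2,8] z:[-5,11] -> hit [-2/3,7], descend [2, 3, 4, 6]
    N2 x:[5/3,14/3] y:[9/2,8] z:[-5,2] -> miss, prune
    N3 x:[11/3,20/3] y:[-21/2,-9/2] z:[-3,6] -> miss, prune
    N4 x:[-2/3,7] y:[2,5] z:[-4,8] -> hit [2,5] leaf, test {P11(miss), P17(miss), P18(miss)}
    N6 x:[-1/3,1] y:[-7,-1] z:[3,11] -> miss, prune
  N9 x:[-3,22/3] y:[-11,5] z:[15,23] -> miss, prune
  N10 x:[-7/3,2/3] y:[-7/2,1/2] z:[-11,-2] -> miss, prune

order=[0, 1, 8, 2, 3, 4, 6, 9, 10]  |boxes|=9  |leaves|=1  hit=miss

== RESULT ==
9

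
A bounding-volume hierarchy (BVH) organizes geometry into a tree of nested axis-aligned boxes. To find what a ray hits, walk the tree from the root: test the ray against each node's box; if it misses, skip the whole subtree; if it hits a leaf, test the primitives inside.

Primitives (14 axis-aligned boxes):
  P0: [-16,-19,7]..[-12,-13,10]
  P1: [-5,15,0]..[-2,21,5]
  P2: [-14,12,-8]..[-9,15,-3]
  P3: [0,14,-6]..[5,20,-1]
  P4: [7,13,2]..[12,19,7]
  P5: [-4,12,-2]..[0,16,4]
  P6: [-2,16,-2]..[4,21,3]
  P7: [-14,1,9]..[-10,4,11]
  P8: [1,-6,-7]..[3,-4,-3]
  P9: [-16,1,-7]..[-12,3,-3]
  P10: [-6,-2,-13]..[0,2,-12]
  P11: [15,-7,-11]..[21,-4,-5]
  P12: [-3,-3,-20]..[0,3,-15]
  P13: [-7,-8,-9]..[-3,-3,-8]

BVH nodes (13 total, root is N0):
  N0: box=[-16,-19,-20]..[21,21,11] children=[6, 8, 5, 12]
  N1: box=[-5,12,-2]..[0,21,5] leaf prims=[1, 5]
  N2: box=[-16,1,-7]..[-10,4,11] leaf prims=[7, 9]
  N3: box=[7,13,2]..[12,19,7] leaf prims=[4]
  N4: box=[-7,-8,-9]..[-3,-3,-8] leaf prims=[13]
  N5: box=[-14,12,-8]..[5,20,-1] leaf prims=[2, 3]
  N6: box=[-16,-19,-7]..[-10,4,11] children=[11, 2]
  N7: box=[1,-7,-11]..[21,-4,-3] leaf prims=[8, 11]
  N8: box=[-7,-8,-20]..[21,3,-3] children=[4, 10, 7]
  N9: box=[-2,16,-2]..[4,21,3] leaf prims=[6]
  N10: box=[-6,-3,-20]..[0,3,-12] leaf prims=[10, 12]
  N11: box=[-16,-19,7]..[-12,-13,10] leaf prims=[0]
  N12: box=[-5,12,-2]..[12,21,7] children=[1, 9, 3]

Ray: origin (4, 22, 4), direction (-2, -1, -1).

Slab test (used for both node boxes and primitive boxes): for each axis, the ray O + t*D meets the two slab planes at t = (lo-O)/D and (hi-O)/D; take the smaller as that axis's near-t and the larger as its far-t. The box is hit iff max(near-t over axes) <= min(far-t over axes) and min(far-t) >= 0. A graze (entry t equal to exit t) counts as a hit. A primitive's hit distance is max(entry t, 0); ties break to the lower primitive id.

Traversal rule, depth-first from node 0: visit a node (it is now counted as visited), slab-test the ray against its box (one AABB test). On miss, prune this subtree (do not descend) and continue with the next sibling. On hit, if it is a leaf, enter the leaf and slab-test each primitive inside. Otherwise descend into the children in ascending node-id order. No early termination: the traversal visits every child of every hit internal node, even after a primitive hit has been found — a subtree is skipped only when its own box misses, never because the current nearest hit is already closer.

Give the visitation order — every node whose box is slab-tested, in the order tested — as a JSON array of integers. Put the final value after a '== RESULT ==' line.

Walk:
N0 x:[-17/2,10] y:[1,41] z:[-7,24] -> hit [1,10], descend [5, 6, 8, 12]
  N5 x:[-1/2,9] y:[2,10] z:[5,12] -> hit [5,9] leaf, test {P2@t=7, P3(miss)}
  N6 x:[7,10] y:[18,41] z:[-7,11] -> miss, prune
  N8 x:[-17/2,11/2] y:[19,30] z:[7,24] -> miss, prune
  N12 x:[-4,9/2] y:[1,10] z:[-3,6] -> hit [1,9/2], descend [1, 3, 9]
    N1 x:[2,9/2] y:[1,10] z:[-1,6] -> hit [2,9/2] leaf, test {P1@t=3, P5(miss)}
    N3 x:[-4,-3/2] y:[3,9] z:[-3,2] -> miss, prune
    N9 x:[0,3] y:[1,6] z:[1,6] -> hit [1,3] leaf, test {P6@t=1}

Visited [0, 5, 6, 8, 12, 1, 3, 9]. Tests: 8 box, 3 leaf. Nearest: P6.

== RESULT ==
[0, 5, 6, 8, 12, 1, 3, 9]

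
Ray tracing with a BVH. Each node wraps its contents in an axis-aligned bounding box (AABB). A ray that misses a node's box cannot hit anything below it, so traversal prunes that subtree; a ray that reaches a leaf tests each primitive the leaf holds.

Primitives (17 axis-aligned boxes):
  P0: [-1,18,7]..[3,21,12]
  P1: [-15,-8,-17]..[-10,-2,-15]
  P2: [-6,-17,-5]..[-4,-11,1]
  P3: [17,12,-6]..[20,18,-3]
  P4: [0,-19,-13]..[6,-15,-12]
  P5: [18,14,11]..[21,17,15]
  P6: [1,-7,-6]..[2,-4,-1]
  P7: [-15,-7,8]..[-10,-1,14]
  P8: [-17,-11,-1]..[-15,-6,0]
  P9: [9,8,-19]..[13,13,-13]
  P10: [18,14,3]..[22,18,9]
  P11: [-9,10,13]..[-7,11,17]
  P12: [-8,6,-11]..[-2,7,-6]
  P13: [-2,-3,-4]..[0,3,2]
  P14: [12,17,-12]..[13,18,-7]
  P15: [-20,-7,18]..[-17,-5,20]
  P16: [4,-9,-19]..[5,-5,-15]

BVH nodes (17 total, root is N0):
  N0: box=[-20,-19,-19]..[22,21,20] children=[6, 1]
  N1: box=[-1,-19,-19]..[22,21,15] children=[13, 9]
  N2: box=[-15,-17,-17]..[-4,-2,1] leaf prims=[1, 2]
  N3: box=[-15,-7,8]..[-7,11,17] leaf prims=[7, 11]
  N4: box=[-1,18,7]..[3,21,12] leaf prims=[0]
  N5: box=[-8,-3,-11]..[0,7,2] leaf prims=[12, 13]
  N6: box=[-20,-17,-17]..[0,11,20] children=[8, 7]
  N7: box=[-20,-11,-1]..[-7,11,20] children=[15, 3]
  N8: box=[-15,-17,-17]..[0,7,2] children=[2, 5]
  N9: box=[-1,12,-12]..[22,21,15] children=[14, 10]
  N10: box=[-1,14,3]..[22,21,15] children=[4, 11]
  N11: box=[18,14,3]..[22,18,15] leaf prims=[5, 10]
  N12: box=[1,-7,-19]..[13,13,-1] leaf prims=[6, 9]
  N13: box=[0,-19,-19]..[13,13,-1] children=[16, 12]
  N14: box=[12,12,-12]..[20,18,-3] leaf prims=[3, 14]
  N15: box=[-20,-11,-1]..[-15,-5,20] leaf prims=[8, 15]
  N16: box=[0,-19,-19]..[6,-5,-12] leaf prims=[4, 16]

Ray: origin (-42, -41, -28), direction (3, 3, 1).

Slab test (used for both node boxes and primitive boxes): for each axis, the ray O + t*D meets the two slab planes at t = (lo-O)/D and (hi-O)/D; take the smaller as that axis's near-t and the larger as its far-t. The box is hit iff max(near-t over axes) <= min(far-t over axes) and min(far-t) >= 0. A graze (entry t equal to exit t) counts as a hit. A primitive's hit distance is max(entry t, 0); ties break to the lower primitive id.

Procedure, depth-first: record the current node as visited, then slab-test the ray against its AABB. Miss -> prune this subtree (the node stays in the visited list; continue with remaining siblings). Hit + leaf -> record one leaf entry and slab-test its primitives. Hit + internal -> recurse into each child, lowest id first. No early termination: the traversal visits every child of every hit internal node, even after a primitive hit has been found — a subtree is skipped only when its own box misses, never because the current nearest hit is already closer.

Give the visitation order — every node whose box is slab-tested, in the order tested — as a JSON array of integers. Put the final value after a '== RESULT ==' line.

Traverse from the root:
N0 x:[22/3,64/3] y:[22/3,62/3] z:[9,48] -> hit [9,62/3], descend [1, 6]
  N1 x:[41/3,64/3] y:[22/3,62/3] z:[9,43] -> hit [41/3,62/3], descend [9, 13]
    N9 x:[41/3,64/3] y:[53/3,62/3] z:[16,43] -> hit [53/3,62/3], descend [10, 14]
      N10 x:[41/3,64/3] y:[55/3,62/3] z:[31,43] -> miss, prune
      N14 x:[18,62/3] y:[53/3,59/3] z:[16,25] -> hit [18,59/3] leaf, test {P3(miss), P14(miss)}
    N13 x:[14,55/3] y:[22/3,18] z:[9,27] -> hit [14,18], descend [12, 16]
      N12 x:[43/3,55/3] y:[34/3,18] z:[9,27] -> hit [43/3,18] leaf, test {P6(miss), P9(miss)}
      N16 x:[14,16] y:[22/3,12] z:[9,16] -> miss, prune
  N6 x:[22/3,14] y:[8,52/3] z:[11,48] -> hit [11,14], descend [7, 8]
    N7 x:[22/3,35/3] y:[10,52/3] z:[27,48] -> miss, prune
    N8 x:[9,14] y:[8,16] z:[11,30] -> hit [11,14], descend [2, 5]
      N2 x:[9,38/3] y:[8,13] z:[11,29] -> hit [11,38/3] leaf, test {P1(miss), P2(miss)}
      N5 x:[34/3,14] y:[38/3,16] z:[17,30] -> miss, prune

Visited [0, 1, 9, 10, 14, 13, 12, 16, 6, 7, 8, 2, 5]. Tests: 13 box, 3 leaf. Nearest: miss.

== RESULT ==
[0, 1, 9, 10, 14, 13, 12, 16, 6, 7, 8, 2, 5]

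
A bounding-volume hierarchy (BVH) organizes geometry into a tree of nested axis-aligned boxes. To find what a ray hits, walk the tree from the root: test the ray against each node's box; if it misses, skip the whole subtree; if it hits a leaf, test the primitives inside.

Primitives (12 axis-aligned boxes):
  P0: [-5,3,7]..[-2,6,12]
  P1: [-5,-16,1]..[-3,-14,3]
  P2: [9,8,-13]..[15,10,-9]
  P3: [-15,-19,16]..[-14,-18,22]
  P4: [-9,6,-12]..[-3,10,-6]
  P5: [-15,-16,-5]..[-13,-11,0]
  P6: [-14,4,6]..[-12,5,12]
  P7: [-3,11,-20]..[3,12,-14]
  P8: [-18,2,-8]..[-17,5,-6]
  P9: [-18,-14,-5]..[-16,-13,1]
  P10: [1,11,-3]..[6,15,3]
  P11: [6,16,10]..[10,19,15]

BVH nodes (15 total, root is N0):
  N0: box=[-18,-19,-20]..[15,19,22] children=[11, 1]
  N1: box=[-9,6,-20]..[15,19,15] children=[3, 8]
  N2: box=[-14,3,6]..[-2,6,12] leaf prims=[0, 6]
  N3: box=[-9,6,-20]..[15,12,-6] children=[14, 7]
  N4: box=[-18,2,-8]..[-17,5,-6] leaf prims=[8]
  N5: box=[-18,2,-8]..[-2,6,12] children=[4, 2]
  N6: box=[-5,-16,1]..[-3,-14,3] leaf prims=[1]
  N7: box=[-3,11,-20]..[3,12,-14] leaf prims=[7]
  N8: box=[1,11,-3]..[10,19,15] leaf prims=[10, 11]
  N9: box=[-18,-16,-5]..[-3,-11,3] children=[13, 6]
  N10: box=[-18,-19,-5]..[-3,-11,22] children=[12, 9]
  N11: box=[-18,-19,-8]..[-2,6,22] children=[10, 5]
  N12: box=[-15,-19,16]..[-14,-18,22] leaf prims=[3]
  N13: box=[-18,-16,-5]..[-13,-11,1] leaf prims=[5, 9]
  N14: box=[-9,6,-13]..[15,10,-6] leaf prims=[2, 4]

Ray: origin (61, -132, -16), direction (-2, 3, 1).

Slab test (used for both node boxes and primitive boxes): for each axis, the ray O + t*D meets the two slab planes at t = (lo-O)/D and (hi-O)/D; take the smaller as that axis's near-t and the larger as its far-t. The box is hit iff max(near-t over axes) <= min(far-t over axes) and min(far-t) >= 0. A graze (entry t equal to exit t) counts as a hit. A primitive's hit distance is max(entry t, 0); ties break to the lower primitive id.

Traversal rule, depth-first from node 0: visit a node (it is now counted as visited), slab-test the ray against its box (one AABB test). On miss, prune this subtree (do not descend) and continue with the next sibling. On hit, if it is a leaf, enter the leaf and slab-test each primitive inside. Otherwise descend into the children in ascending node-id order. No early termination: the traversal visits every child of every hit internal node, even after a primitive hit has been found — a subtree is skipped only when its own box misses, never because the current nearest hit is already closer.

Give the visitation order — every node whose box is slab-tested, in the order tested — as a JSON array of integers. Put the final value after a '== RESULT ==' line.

Trace the traversal:
N0 x:[23,79/2] y:[113/3,151/3] z:[-4,38] -> hit [113/3,38], descend [1, 11]
  N1 x:[23,35] y:[46,151/3] z:[-4,31] -> miss, prune
  N11 x:[63/2,79/2] y:[113/3,46] z:[8,38] -> hit [113/3,38], descend [5, 10]
    N5 x:[63/2,79/2] y:[134/3,46] z:[8,28] -> miss, prune
    N10 x:[32,79/2] y:[113/3,121/3] z:[11,38] -> hit [113/3,38], descend [9, 12]
      N9 x:[32,79/2] y:[116/3,121/3] z:[11,19] -> miss, prune
      N12 x:[75/2,38] y:[113/3,38] z:[32,38] -> hit [113/3,38] leaf, test {P3@t=113/3}

7 AABB tests over nodes [0, 1, 11, 5, 10, 9, 12]; 1 leaf entered; closest P3.

== RESULT ==
[0, 1, 11, 5, 10, 9, 12]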